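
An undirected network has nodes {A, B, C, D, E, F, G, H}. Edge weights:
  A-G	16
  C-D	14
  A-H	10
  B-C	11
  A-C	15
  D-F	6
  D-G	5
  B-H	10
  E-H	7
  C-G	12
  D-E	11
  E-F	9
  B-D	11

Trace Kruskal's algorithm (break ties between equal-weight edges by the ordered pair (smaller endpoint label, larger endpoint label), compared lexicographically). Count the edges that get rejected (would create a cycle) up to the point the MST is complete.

0

Sort edges by weight, then run Kruskal:
D-G (5): add — endpoints in different components.
D-F (6): add — endpoints in different components.
E-H (7): add — endpoints in different components.
E-F (9): add — endpoints in different components.
A-H (10): add — endpoints in different components.
B-H (10): add — endpoints in different components.
B-C (11): add — endpoints in different components.
Edges rejected before the tree was complete: 0.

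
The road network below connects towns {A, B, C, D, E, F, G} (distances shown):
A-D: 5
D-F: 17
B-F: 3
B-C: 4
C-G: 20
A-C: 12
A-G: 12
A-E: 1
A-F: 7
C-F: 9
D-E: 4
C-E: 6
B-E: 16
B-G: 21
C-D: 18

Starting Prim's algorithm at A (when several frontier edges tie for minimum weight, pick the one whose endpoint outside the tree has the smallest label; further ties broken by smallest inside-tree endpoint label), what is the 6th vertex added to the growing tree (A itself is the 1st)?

F

Grow the tree from A using Prim:
Step 1: cheapest edge leaving the tree is A-E (1); add E.
Step 2: cheapest edge leaving the tree is D-E (4); add D.
Step 3: cheapest edge leaving the tree is C-E (6); add C.
Step 4: cheapest edge leaving the tree is B-C (4); add B.
Step 5: cheapest edge leaving the tree is B-F (3); add F.
Step 6: cheapest edge leaving the tree is A-G (12); add G.
Vertex order: A, E, D, C, B, F, G. The 6th vertex is F.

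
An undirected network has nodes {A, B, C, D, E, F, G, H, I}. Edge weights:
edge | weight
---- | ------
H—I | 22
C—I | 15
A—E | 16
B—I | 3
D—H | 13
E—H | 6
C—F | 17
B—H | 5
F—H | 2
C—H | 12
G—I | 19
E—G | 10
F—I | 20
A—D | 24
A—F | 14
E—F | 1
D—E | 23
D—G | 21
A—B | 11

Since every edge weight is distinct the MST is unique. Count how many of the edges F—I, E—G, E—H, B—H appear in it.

2

Kruskal: consider edges lightest-first.
E—F (1): add — endpoints in different components.
F—H (2): add — endpoints in different components.
B—I (3): add — endpoints in different components.
B—H (5): add — endpoints in different components.
E—H (6): skip — E and H already connected.
E—G (10): add — endpoints in different components.
A—B (11): add — endpoints in different components.
C—H (12): add — endpoints in different components.
D—H (13): add — endpoints in different components.
MST edge set: {E—F, F—H, B—I, B—H, E—G, A—B, C—H, D—H}.
Of the listed edges, {E—G, B—H} are in the MST → 2.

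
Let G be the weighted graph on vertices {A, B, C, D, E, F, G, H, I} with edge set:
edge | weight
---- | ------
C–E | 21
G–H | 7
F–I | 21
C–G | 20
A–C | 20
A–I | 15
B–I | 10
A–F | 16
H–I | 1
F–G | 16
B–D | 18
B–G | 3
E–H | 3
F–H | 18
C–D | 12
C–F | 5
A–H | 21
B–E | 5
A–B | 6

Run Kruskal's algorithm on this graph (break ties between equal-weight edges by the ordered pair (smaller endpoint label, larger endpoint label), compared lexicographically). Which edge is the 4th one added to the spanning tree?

B-E

Kruskal's algorithm — process edges by increasing weight (ties by edge label):
H–I (1): add — endpoints in different components.
B–G (3): add — endpoints in different components.
E–H (3): add — endpoints in different components.
B–E (5): add — endpoints in different components.
C–F (5): add — endpoints in different components.
A–B (6): add — endpoints in different components.
G–H (7): skip — G and H already connected.
B–I (10): skip — B and I already connected.
C–D (12): add — endpoints in different components.
A–I (15): skip — A and I already connected.
A–F (16): add — endpoints in different components.
The 4th edge added is B–E.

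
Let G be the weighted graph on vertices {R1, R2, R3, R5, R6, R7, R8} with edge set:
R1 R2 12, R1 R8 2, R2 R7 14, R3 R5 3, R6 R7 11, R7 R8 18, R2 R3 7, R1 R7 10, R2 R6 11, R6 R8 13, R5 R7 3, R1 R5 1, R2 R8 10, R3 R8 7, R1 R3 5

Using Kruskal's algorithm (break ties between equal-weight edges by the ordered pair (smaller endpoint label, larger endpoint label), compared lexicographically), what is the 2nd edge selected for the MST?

R1-R8

Kruskal: consider edges lightest-first.
R1 R5 (1): add. Components now {R8} {R6} {R1,R5} {R7} {R2} {R3}
R1 R8 (2): add. Components now {R1,R5,R8} {R6} {R7} {R2} {R3}
R3 R5 (3): add. Components now {R1,R3,R5,R8} {R6} {R7} {R2}
R5 R7 (3): add. Components now {R1,R3,R5,R7,R8} {R6} {R2}
R1 R3 (5): skip — R1 and R3 already connected.
R2 R3 (7): add. Components now {R1,R2,R3,R5,R7,R8} {R6}
R3 R8 (7): skip — R8 and R3 already connected.
R1 R7 (10): skip — R1 and R7 already connected.
R2 R8 (10): skip — R8 and R2 already connected.
R2 R6 (11): add. Components now {R1,R2,R3,R5,R6,R7,R8}
The 2nd edge added is R1 R8.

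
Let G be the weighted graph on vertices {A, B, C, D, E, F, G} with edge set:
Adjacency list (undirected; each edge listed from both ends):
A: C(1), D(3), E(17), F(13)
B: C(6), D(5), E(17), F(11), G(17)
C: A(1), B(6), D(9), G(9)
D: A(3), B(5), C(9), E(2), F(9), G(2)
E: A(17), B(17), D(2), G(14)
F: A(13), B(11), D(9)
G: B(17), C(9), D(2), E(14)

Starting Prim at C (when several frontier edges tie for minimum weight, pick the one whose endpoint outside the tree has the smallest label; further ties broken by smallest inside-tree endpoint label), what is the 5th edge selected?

Prim's algorithm from C:
Step 1: cheapest edge leaving the tree is A—C (1); add A.
Step 2: cheapest edge leaving the tree is A—D (3); add D.
Step 3: cheapest edge leaving the tree is D—E (2); add E.
Step 4: cheapest edge leaving the tree is D—G (2); add G.
Step 5: cheapest edge leaving the tree is B—D (5); add B.
Step 6: cheapest edge leaving the tree is D—F (9); add F.
The 5th edge added is B—D.

B-D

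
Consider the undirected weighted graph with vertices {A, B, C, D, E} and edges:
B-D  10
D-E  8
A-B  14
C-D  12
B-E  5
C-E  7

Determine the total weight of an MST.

34

Kruskal: consider edges lightest-first.
B-E (5): add. Components now {A} {B,E} {C} {D}
C-E (7): add. Components now {A} {B,C,E} {D}
D-E (8): add. Components now {A} {B,C,D,E}
B-D (10): skip — B and D already connected.
C-D (12): skip — C and D already connected.
A-B (14): add. Components now {A,B,C,D,E}
MST edges: B-E, C-E, D-E, A-B; total weight 5+7+8+14 = 34.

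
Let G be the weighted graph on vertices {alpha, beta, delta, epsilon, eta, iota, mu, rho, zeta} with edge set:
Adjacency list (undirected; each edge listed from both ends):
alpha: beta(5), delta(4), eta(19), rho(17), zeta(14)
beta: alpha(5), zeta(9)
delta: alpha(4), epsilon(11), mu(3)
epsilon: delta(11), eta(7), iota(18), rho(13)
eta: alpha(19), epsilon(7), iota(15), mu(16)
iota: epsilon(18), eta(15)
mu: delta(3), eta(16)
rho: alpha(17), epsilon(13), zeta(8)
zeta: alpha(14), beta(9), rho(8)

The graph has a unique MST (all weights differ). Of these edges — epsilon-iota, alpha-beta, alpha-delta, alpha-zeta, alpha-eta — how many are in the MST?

Sort edges by weight, then run Kruskal:
delta-mu (3): add — endpoints in different components.
alpha-delta (4): add — endpoints in different components.
alpha-beta (5): add — endpoints in different components.
epsilon-eta (7): add — endpoints in different components.
rho-zeta (8): add — endpoints in different components.
beta-zeta (9): add — endpoints in different components.
delta-epsilon (11): add — endpoints in different components.
epsilon-rho (13): skip — epsilon and rho already connected.
alpha-zeta (14): skip — alpha and zeta already connected.
eta-iota (15): add — endpoints in different components.
MST edge set: {delta-mu, alpha-delta, alpha-beta, epsilon-eta, rho-zeta, beta-zeta, delta-epsilon, eta-iota}.
Of the listed edges, {alpha-beta, alpha-delta} are in the MST → 2.

2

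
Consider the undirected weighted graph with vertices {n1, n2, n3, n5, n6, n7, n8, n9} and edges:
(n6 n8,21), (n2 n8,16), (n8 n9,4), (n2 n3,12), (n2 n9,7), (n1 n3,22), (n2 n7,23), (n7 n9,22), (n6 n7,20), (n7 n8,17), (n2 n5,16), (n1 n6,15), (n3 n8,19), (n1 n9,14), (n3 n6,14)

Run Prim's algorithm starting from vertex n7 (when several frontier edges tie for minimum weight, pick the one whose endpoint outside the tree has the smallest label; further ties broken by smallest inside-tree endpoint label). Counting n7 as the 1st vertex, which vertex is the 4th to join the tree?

Grow the tree from n7 using Prim:
Step 1: cheapest edge leaving the tree is n7 n8 (17); add n8.
Step 2: cheapest edge leaving the tree is n8 n9 (4); add n9.
Step 3: cheapest edge leaving the tree is n2 n9 (7); add n2.
Step 4: cheapest edge leaving the tree is n2 n3 (12); add n3.
Step 5: cheapest edge leaving the tree is n1 n9 (14); add n1.
Step 6: cheapest edge leaving the tree is n3 n6 (14); add n6.
Step 7: cheapest edge leaving the tree is n2 n5 (16); add n5.
Vertex order: n7, n8, n9, n2, n3, n1, n6, n5. The 4th vertex is n2.

n2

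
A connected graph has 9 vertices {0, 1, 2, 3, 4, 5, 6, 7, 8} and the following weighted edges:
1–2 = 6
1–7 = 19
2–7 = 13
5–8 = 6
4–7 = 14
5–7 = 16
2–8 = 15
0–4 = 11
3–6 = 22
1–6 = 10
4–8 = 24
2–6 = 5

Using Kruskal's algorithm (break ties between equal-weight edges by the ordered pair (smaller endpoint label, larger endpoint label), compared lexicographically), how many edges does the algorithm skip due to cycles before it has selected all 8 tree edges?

Kruskal: consider edges lightest-first.
2–6 (5): add — endpoints in different components.
1–2 (6): add — endpoints in different components.
5–8 (6): add — endpoints in different components.
1–6 (10): skip — 1 and 6 already connected.
0–4 (11): add — endpoints in different components.
2–7 (13): add — endpoints in different components.
4–7 (14): add — endpoints in different components.
2–8 (15): add — endpoints in different components.
5–7 (16): skip — 5 and 7 already connected.
1–7 (19): skip — 1 and 7 already connected.
3–6 (22): add — endpoints in different components.
Edges rejected before the tree was complete: 3.

3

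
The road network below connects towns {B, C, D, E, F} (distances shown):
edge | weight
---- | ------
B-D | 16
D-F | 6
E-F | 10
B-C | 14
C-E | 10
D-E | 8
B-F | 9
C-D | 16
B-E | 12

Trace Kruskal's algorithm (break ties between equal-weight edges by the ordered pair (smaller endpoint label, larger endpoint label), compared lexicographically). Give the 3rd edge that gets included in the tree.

Kruskal: consider edges lightest-first.
D-F (6): add. Components now {B} {C} {D,F} {E}
D-E (8): add. Components now {B} {C} {D,E,F}
B-F (9): add. Components now {B,D,E,F} {C}
C-E (10): add. Components now {B,C,D,E,F}
The 3rd edge added is B-F.

B-F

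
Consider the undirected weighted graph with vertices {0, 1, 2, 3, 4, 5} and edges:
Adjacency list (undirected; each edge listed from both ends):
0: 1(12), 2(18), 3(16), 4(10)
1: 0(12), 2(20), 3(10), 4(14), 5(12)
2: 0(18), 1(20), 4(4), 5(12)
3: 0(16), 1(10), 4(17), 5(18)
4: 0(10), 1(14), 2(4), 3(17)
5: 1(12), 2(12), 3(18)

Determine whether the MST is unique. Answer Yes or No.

Sort edges by weight, then run Kruskal:
2 4 (4): add. Components now {0} {1} {2,4} {3} {5}
0 4 (10): add. Components now {0,2,4} {1} {3} {5}
1 3 (10): add. Components now {0,2,4} {1,3} {5}
0 1 (12): add. Components now {0,1,2,3,4} {5}
1 5 (12): add. Components now {0,1,2,3,4,5}
Non-tree edge 2 5 has weight 12, equal to the heaviest edge on its tree cycle — swapping gives another MST of the same weight. Not unique.

No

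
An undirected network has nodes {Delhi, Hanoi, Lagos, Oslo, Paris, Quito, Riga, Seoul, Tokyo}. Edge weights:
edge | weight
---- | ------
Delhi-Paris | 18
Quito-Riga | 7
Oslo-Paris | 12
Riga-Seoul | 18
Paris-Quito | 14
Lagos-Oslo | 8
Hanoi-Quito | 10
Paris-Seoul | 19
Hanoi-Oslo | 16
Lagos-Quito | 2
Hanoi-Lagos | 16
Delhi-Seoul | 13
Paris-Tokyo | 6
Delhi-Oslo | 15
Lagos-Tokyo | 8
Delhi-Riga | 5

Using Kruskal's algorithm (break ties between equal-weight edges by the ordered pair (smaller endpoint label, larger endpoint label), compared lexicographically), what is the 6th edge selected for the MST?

Lagos-Tokyo

Kruskal: consider edges lightest-first.
Lagos-Quito (2): add — endpoints in different components.
Delhi-Riga (5): add — endpoints in different components.
Paris-Tokyo (6): add — endpoints in different components.
Quito-Riga (7): add — endpoints in different components.
Lagos-Oslo (8): add — endpoints in different components.
Lagos-Tokyo (8): add — endpoints in different components.
Hanoi-Quito (10): add — endpoints in different components.
Oslo-Paris (12): skip — Oslo and Paris already connected.
Delhi-Seoul (13): add — endpoints in different components.
The 6th edge added is Lagos-Tokyo.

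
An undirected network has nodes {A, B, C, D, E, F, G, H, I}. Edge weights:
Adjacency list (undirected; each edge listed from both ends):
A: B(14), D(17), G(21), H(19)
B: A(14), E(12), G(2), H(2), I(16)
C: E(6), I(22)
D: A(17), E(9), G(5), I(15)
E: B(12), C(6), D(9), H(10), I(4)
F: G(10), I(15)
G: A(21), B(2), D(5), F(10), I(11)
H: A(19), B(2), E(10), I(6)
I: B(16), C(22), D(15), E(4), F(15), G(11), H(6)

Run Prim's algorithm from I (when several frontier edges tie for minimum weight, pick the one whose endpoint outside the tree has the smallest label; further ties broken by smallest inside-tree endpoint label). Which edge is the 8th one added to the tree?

Prim, starting at I.
Step 1: cheapest edge leaving the tree is E–I (4); add E.
Step 2: cheapest edge leaving the tree is C–E (6); add C.
Step 3: cheapest edge leaving the tree is H–I (6); add H.
Step 4: cheapest edge leaving the tree is B–H (2); add B.
Step 5: cheapest edge leaving the tree is B–G (2); add G.
Step 6: cheapest edge leaving the tree is D–G (5); add D.
Step 7: cheapest edge leaving the tree is F–G (10); add F.
Step 8: cheapest edge leaving the tree is A–B (14); add A.
The 8th edge added is A–B.

A-B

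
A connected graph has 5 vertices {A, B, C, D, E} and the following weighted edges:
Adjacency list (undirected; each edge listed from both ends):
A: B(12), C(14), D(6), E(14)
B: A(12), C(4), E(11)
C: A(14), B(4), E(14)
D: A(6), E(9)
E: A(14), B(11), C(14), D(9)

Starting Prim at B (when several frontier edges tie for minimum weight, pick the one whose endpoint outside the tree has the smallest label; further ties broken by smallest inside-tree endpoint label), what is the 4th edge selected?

A-D

Prim, starting at B.
Step 1: cheapest edge leaving the tree is B–C (4); add C.
Step 2: cheapest edge leaving the tree is B–E (11); add E.
Step 3: cheapest edge leaving the tree is D–E (9); add D.
Step 4: cheapest edge leaving the tree is A–D (6); add A.
The 4th edge added is A–D.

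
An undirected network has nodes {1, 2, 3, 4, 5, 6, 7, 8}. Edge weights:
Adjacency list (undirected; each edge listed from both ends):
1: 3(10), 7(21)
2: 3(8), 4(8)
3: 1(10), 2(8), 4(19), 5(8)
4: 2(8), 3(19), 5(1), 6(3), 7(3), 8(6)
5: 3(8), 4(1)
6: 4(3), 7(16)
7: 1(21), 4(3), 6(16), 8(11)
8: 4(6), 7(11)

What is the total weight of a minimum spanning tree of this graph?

Prim's algorithm from 8:
Step 1: cheapest edge leaving the tree is 4–8 (6); add 4.
Step 2: cheapest edge leaving the tree is 4–5 (1); add 5.
Step 3: cheapest edge leaving the tree is 4–6 (3); add 6.
Step 4: cheapest edge leaving the tree is 4–7 (3); add 7.
Step 5: cheapest edge leaving the tree is 2–4 (8); add 2.
Step 6: cheapest edge leaving the tree is 2–3 (8); add 3.
Step 7: cheapest edge leaving the tree is 1–3 (10); add 1.
MST edges: 4–8, 4–5, 4–6, 4–7, 2–4, 2–3, 1–3; total weight 6+1+3+3+8+8+10 = 39.

39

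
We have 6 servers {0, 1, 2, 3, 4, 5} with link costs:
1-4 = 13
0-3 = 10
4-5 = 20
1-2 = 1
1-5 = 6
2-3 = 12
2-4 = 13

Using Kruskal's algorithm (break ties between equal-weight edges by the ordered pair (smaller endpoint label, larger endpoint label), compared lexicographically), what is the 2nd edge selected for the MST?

1-5

Kruskal: consider edges lightest-first.
1-2 (1): add. Components now {0} {1,2} {3} {4} {5}
1-5 (6): add. Components now {0} {1,2,5} {3} {4}
0-3 (10): add. Components now {0,3} {1,2,5} {4}
2-3 (12): add. Components now {0,1,2,3,5} {4}
1-4 (13): add. Components now {0,1,2,3,4,5}
The 2nd edge added is 1-5.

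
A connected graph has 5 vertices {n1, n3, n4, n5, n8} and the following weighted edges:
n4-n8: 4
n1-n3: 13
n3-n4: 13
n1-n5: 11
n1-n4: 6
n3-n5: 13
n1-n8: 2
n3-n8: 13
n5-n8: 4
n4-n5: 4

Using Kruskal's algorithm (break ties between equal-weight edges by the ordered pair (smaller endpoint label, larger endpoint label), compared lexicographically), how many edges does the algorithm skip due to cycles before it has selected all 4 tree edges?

3

Kruskal's algorithm — process edges by increasing weight (ties by edge label):
n1-n8 (2): add. Components now {n1,n8} {n3} {n4} {n5}
n4-n5 (4): add. Components now {n1,n8} {n3} {n4,n5}
n4-n8 (4): add. Components now {n1,n4,n5,n8} {n3}
n5-n8 (4): skip — n8 and n5 already connected.
n1-n4 (6): skip — n1 and n4 already connected.
n1-n5 (11): skip — n1 and n5 already connected.
n1-n3 (13): add. Components now {n1,n3,n4,n5,n8}
Edges rejected before the tree was complete: 3.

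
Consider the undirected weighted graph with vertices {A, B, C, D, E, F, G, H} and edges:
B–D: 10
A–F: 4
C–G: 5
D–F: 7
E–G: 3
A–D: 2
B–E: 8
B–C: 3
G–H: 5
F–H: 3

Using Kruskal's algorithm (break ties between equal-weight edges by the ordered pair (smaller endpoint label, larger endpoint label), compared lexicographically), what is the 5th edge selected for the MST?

A-F

Sort edges by weight, then run Kruskal:
A–D (2): add — endpoints in different components.
B–C (3): add — endpoints in different components.
E–G (3): add — endpoints in different components.
F–H (3): add — endpoints in different components.
A–F (4): add — endpoints in different components.
C–G (5): add — endpoints in different components.
G–H (5): add — endpoints in different components.
The 5th edge added is A–F.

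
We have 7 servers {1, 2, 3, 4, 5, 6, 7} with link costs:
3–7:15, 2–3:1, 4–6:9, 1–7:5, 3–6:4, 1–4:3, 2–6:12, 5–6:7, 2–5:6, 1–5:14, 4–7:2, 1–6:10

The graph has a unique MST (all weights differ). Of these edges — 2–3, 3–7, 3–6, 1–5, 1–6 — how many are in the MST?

2

Sort edges by weight, then run Kruskal:
2–3 (1): add — endpoints in different components.
4–7 (2): add — endpoints in different components.
1–4 (3): add — endpoints in different components.
3–6 (4): add — endpoints in different components.
1–7 (5): skip — 1 and 7 already connected.
2–5 (6): add — endpoints in different components.
5–6 (7): skip — 5 and 6 already connected.
4–6 (9): add — endpoints in different components.
MST edge set: {2–3, 4–7, 1–4, 3–6, 2–5, 4–6}.
Of the listed edges, {2–3, 3–6} are in the MST → 2.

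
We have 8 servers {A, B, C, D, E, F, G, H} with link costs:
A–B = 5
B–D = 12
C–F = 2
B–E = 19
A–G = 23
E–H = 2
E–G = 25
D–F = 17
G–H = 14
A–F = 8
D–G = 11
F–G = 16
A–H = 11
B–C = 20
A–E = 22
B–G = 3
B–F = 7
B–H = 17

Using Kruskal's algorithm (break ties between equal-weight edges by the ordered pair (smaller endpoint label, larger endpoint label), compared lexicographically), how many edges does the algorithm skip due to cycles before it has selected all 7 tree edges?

Kruskal's algorithm — process edges by increasing weight (ties by edge label):
C–F (2): add — endpoints in different components.
E–H (2): add — endpoints in different components.
B–G (3): add — endpoints in different components.
A–B (5): add — endpoints in different components.
B–F (7): add — endpoints in different components.
A–F (8): skip — A and F already connected.
A–H (11): add — endpoints in different components.
D–G (11): add — endpoints in different components.
Edges rejected before the tree was complete: 1.

1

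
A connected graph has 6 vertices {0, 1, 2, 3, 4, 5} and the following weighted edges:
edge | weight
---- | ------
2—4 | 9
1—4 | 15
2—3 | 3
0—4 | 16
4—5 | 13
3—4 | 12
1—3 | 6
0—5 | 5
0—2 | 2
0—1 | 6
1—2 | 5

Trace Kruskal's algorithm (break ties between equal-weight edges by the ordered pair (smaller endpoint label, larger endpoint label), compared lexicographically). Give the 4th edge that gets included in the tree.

Sort edges by weight, then run Kruskal:
0—2 (2): add. Components now {0,2} {1} {3} {4} {5}
2—3 (3): add. Components now {0,2,3} {1} {4} {5}
0—5 (5): add. Components now {0,2,3,5} {1} {4}
1—2 (5): add. Components now {0,1,2,3,5} {4}
0—1 (6): skip — 0 and 1 already connected.
1—3 (6): skip — 1 and 3 already connected.
2—4 (9): add. Components now {0,1,2,3,4,5}
The 4th edge added is 1—2.

1-2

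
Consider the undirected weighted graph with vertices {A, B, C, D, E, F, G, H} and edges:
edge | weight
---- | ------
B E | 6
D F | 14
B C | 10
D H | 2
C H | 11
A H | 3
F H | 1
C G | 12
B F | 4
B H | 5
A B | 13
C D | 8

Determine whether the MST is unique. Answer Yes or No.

Yes

Kruskal's algorithm — process edges by increasing weight (ties by edge label):
F H (1): add — endpoints in different components.
D H (2): add — endpoints in different components.
A H (3): add — endpoints in different components.
B F (4): add — endpoints in different components.
B H (5): skip — B and H already connected.
B E (6): add — endpoints in different components.
C D (8): add — endpoints in different components.
B C (10): skip — B and C already connected.
C H (11): skip — C and H already connected.
C G (12): add — endpoints in different components.
Every non-tree edge has weight strictly greater than the heaviest edge on the tree path between its endpoints, so the MST is unique.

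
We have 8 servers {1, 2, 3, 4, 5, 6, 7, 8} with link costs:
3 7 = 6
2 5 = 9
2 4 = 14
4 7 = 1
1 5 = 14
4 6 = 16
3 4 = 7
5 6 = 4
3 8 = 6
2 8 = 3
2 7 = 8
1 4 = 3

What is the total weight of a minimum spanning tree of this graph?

32

Kruskal: consider edges lightest-first.
4 7 (1): add — endpoints in different components.
1 4 (3): add — endpoints in different components.
2 8 (3): add — endpoints in different components.
5 6 (4): add — endpoints in different components.
3 7 (6): add — endpoints in different components.
3 8 (6): add — endpoints in different components.
3 4 (7): skip — 3 and 4 already connected.
2 7 (8): skip — 2 and 7 already connected.
2 5 (9): add — endpoints in different components.
MST edges: 4 7, 1 4, 2 8, 5 6, 3 7, 3 8, 2 5; total weight 1+3+3+4+6+6+9 = 32.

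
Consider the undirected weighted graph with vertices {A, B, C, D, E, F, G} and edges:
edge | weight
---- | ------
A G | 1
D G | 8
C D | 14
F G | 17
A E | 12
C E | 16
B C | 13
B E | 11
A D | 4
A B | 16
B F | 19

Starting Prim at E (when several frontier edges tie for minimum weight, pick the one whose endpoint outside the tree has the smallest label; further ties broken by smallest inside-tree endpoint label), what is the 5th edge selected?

B-C

Prim's algorithm from E:
Step 1: frontier [B E 11, A E 12, C E 16] → take B E (11); add B.
Step 2: frontier [B C 13, A B 16, B F 19, A E 12, C E 16] → take A E (12); add A.
Step 3: frontier [A G 1, A D 4, B C 13, B F 19, C E 16] → take A G (1); add G.
Step 4: frontier [A D 4, B C 13, B F 19, C E 16, D G 8, F G 17] → take A D (4); add D.
Step 5: frontier [B C 13, B F 19, C D 14, C E 16, F G 17] → take B C (13); add C.
Step 6: frontier [B F 19, F G 17] → take F G (17); add F.
The 5th edge added is B C.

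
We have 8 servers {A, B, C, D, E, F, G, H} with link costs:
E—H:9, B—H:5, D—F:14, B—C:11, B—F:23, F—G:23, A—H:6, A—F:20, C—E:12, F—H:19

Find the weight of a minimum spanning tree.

87

Prim, starting at D.
Step 1: cheapest edge leaving the tree is D—F (14); add F.
Step 2: cheapest edge leaving the tree is F—H (19); add H.
Step 3: cheapest edge leaving the tree is B—H (5); add B.
Step 4: cheapest edge leaving the tree is A—H (6); add A.
Step 5: cheapest edge leaving the tree is E—H (9); add E.
Step 6: cheapest edge leaving the tree is B—C (11); add C.
Step 7: cheapest edge leaving the tree is F—G (23); add G.
MST edges: D—F, F—H, B—H, A—H, E—H, B—C, F—G; total weight 14+19+5+6+9+11+23 = 87.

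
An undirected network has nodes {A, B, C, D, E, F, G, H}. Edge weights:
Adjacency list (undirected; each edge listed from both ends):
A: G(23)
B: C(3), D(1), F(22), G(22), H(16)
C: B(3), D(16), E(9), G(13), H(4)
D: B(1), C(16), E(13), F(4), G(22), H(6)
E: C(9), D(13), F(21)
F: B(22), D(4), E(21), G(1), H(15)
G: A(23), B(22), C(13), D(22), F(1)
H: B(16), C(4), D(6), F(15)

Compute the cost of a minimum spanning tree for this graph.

Sort edges by weight, then run Kruskal:
B D (1): add — endpoints in different components.
F G (1): add — endpoints in different components.
B C (3): add — endpoints in different components.
C H (4): add — endpoints in different components.
D F (4): add — endpoints in different components.
D H (6): skip — D and H already connected.
C E (9): add — endpoints in different components.
C G (13): skip — C and G already connected.
D E (13): skip — D and E already connected.
F H (15): skip — F and H already connected.
B H (16): skip — B and H already connected.
C D (16): skip — C and D already connected.
E F (21): skip — E and F already connected.
B F (22): skip — B and F already connected.
B G (22): skip — B and G already connected.
D G (22): skip — D and G already connected.
A G (23): add — endpoints in different components.
MST edges: B D, F G, B C, C H, D F, C E, A G; total weight 1+1+3+4+4+9+23 = 45.

45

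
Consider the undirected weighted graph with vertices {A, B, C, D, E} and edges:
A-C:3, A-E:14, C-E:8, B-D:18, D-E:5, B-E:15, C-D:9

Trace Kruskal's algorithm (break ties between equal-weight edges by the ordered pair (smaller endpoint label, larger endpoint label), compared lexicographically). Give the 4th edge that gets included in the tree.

Kruskal's algorithm — process edges by increasing weight (ties by edge label):
A-C (3): add. Components now {A,C} {B} {D} {E}
D-E (5): add. Components now {A,C} {B} {D,E}
C-E (8): add. Components now {A,C,D,E} {B}
C-D (9): skip — C and D already connected.
A-E (14): skip — A and E already connected.
B-E (15): add. Components now {A,B,C,D,E}
The 4th edge added is B-E.

B-E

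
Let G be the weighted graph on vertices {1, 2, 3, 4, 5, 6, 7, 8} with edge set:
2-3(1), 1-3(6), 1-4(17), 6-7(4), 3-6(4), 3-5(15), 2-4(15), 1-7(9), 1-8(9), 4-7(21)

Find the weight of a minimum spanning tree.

Prim, starting at 4.
Step 1: frontier [2-4 15, 1-4 17, 4-7 21] → take 2-4 (15); add 2.
Step 2: frontier [2-3 1, 1-4 17, 4-7 21] → take 2-3 (1); add 3.
Step 3: frontier [3-6 4, 1-3 6, 3-5 15, 1-4 17, 4-7 21] → take 3-6 (4); add 6.
Step 4: frontier [1-3 6, 3-5 15, 1-4 17, 4-7 21, 6-7 4] → take 6-7 (4); add 7.
Step 5: frontier [1-3 6, 3-5 15, 1-4 17, 1-7 9] → take 1-3 (6); add 1.
Step 6: frontier [1-8 9, 3-5 15] → take 1-8 (9); add 8.
Step 7: frontier [3-5 15] → take 3-5 (15); add 5.
MST edges: 2-4, 2-3, 3-6, 6-7, 1-3, 1-8, 3-5; total weight 15+1+4+4+6+9+15 = 54.

54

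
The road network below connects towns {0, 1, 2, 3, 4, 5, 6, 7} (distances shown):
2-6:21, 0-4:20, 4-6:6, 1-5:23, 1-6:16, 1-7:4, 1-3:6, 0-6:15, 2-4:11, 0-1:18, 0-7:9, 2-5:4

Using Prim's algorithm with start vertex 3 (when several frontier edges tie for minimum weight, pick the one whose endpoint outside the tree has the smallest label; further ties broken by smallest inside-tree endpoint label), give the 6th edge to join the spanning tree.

Prim's algorithm from 3:
Step 1: cheapest edge leaving the tree is 1-3 (6); add 1.
Step 2: cheapest edge leaving the tree is 1-7 (4); add 7.
Step 3: cheapest edge leaving the tree is 0-7 (9); add 0.
Step 4: cheapest edge leaving the tree is 0-6 (15); add 6.
Step 5: cheapest edge leaving the tree is 4-6 (6); add 4.
Step 6: cheapest edge leaving the tree is 2-4 (11); add 2.
Step 7: cheapest edge leaving the tree is 2-5 (4); add 5.
The 6th edge added is 2-4.

2-4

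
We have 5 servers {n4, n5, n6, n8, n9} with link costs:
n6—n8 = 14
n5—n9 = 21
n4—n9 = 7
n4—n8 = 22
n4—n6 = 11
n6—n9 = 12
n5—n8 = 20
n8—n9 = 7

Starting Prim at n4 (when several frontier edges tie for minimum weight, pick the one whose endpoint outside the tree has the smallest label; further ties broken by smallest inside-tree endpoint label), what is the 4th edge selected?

Grow the tree from n4 using Prim:
Step 1: cheapest edge leaving the tree is n4—n9 (7); add n9.
Step 2: cheapest edge leaving the tree is n8—n9 (7); add n8.
Step 3: cheapest edge leaving the tree is n4—n6 (11); add n6.
Step 4: cheapest edge leaving the tree is n5—n8 (20); add n5.
The 4th edge added is n5—n8.

n5-n8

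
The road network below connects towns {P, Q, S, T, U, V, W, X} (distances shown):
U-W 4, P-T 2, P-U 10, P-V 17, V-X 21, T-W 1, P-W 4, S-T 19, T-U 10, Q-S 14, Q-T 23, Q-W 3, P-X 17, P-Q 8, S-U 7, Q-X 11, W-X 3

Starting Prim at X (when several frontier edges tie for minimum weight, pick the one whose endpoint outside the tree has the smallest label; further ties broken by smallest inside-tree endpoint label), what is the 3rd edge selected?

Prim, starting at X.
Step 1: cheapest edge leaving the tree is W-X (3); add W.
Step 2: cheapest edge leaving the tree is T-W (1); add T.
Step 3: cheapest edge leaving the tree is P-T (2); add P.
Step 4: cheapest edge leaving the tree is Q-W (3); add Q.
Step 5: cheapest edge leaving the tree is U-W (4); add U.
Step 6: cheapest edge leaving the tree is S-U (7); add S.
Step 7: cheapest edge leaving the tree is P-V (17); add V.
The 3rd edge added is P-T.

P-T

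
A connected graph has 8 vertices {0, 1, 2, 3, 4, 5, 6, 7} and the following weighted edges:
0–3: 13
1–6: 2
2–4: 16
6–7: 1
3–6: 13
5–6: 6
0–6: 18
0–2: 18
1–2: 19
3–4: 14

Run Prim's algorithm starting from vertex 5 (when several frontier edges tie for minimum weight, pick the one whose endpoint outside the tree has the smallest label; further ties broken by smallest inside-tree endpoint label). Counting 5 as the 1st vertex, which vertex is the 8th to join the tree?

2

Prim's algorithm from 5:
Step 1: frontier [5–6 6] → take 5–6 (6); add 6.
Step 2: frontier [6–7 1, 1–6 2, 3–6 13, 0–6 18] → take 6–7 (1); add 7.
Step 3: frontier [1–6 2, 3–6 13, 0–6 18] → take 1–6 (2); add 1.
Step 4: frontier [1–2 19, 3–6 13, 0–6 18] → take 3–6 (13); add 3.
Step 5: frontier [1–2 19, 0–3 13, 3–4 14, 0–6 18] → take 0–3 (13); add 0.
Step 6: frontier [0–2 18, 1–2 19, 3–4 14] → take 3–4 (14); add 4.
Step 7: frontier [0–2 18, 1–2 19, 2–4 16] → take 2–4 (16); add 2.
Vertex order: 5, 6, 7, 1, 3, 0, 4, 2. The 8th vertex is 2.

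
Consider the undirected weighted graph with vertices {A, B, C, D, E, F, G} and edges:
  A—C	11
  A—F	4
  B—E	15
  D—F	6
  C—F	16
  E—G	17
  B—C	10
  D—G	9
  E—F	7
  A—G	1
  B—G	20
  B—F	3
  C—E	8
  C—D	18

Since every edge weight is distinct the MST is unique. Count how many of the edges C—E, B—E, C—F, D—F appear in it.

Kruskal's algorithm — process edges by increasing weight (ties by edge label):
A—G (1): add. Components now {A,G} {B} {C} {D} {E} {F}
B—F (3): add. Components now {A,G} {B,F} {C} {D} {E}
A—F (4): add. Components now {A,B,F,G} {C} {D} {E}
D—F (6): add. Components now {A,B,D,F,G} {C} {E}
E—F (7): add. Components now {A,B,D,E,F,G} {C}
C—E (8): add. Components now {A,B,C,D,E,F,G}
MST edge set: {A—G, B—F, A—F, D—F, E—F, C—E}.
Of the listed edges, {C—E, D—F} are in the MST → 2.

2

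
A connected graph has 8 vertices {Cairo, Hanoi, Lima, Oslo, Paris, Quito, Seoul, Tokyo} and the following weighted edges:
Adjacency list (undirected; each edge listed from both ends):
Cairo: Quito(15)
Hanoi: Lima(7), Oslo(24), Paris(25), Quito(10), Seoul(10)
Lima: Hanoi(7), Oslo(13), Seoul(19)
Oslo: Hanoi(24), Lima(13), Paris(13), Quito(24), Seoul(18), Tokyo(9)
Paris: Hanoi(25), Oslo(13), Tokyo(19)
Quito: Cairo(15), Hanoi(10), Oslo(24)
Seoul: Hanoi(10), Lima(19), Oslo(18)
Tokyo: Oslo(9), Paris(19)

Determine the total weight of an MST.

77

Prim's algorithm from Hanoi:
Step 1: frontier [Hanoi–Lima 7, Hanoi–Quito 10, Hanoi–Seoul 10, Hanoi–Oslo 24, Hanoi–Paris 25] → take Hanoi–Lima (7); add Lima.
Step 2: frontier [Hanoi–Quito 10, Hanoi–Seoul 10, Hanoi–Oslo 24, Hanoi–Paris 25, Lima–Oslo 13, Lima–Seoul 19] → take Hanoi–Quito (10); add Quito.
Step 3: frontier [Hanoi–Seoul 10, Hanoi–Oslo 24, Hanoi–Paris 25, Lima–Oslo 13, Lima–Seoul 19, Cairo–Quito 15, Oslo–Quito 24] → take Hanoi–Seoul (10); add Seoul.
Step 4: frontier [Hanoi–Oslo 24, Hanoi–Paris 25, Lima–Oslo 13, Cairo–Quito 15, Oslo–Quito 24, Oslo–Seoul 18] → take Lima–Oslo (13); add Oslo.
Step 5: frontier [Hanoi–Paris 25, Oslo–Tokyo 9, Oslo–Paris 13, Cairo–Quito 15] → take Oslo–Tokyo (9); add Tokyo.
Step 6: frontier [Hanoi–Paris 25, Oslo–Paris 13, Cairo–Quito 15, Paris–Tokyo 19] → take Oslo–Paris (13); add Paris.
Step 7: frontier [Cairo–Quito 15] → take Cairo–Quito (15); add Cairo.
MST edges: Hanoi–Lima, Hanoi–Quito, Hanoi–Seoul, Lima–Oslo, Oslo–Tokyo, Oslo–Paris, Cairo–Quito; total weight 7+10+10+13+9+13+15 = 77.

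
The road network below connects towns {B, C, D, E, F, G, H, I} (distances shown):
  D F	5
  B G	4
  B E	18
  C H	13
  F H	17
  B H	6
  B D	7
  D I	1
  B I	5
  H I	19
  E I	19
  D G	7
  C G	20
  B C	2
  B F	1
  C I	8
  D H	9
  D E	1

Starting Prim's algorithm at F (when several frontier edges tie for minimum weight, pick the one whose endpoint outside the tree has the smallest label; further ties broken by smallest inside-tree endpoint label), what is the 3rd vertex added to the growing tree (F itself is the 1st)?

Grow the tree from F using Prim:
Step 1: cheapest edge leaving the tree is B F (1); add B.
Step 2: cheapest edge leaving the tree is B C (2); add C.
Step 3: cheapest edge leaving the tree is B G (4); add G.
Step 4: cheapest edge leaving the tree is D F (5); add D.
Step 5: cheapest edge leaving the tree is D E (1); add E.
Step 6: cheapest edge leaving the tree is D I (1); add I.
Step 7: cheapest edge leaving the tree is B H (6); add H.
Vertex order: F, B, C, G, D, E, I, H. The 3rd vertex is C.

C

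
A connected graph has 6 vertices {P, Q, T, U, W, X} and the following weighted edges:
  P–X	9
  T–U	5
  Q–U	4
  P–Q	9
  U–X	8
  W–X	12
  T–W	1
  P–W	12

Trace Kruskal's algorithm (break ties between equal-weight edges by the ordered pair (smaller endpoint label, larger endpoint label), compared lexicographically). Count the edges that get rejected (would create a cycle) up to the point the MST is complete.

Kruskal: consider edges lightest-first.
T–W (1): add — endpoints in different components.
Q–U (4): add — endpoints in different components.
T–U (5): add — endpoints in different components.
U–X (8): add — endpoints in different components.
P–Q (9): add — endpoints in different components.
Edges rejected before the tree was complete: 0.

0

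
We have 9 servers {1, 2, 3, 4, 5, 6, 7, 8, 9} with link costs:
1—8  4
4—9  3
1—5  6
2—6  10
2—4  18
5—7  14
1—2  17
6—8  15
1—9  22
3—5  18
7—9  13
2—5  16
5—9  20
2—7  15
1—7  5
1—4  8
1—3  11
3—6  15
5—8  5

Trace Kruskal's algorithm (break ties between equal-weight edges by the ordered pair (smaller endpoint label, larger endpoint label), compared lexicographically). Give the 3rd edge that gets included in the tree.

Sort edges by weight, then run Kruskal:
4—9 (3): add — endpoints in different components.
1—8 (4): add — endpoints in different components.
1—7 (5): add — endpoints in different components.
5—8 (5): add — endpoints in different components.
1—5 (6): skip — 1 and 5 already connected.
1—4 (8): add — endpoints in different components.
2—6 (10): add — endpoints in different components.
1—3 (11): add — endpoints in different components.
7—9 (13): skip — 7 and 9 already connected.
5—7 (14): skip — 5 and 7 already connected.
2—7 (15): add — endpoints in different components.
The 3rd edge added is 1—7.

1-7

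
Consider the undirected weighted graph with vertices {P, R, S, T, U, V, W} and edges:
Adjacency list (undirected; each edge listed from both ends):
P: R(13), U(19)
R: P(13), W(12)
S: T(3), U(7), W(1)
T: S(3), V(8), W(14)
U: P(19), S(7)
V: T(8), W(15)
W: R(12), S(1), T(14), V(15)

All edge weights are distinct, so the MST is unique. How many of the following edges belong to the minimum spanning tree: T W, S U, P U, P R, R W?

3

Kruskal: consider edges lightest-first.
S W (1): add. Components now {S,W} {U} {P} {R} {T} {V}
S T (3): add. Components now {S,T,W} {U} {P} {R} {V}
S U (7): add. Components now {S,T,U,W} {P} {R} {V}
T V (8): add. Components now {S,T,U,V,W} {P} {R}
R W (12): add. Components now {R,S,T,U,V,W} {P}
P R (13): add. Components now {P,R,S,T,U,V,W}
MST edge set: {S W, S T, S U, T V, R W, P R}.
Of the listed edges, {S U, P R, R W} are in the MST → 3.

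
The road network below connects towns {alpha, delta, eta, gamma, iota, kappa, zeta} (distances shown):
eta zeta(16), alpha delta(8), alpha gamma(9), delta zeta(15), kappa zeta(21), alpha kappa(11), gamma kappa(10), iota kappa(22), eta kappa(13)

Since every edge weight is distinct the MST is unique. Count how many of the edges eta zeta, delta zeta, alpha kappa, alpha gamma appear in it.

Kruskal's algorithm — process edges by increasing weight (ties by edge label):
alpha delta (8): add. Components now {kappa} {alpha,delta} {eta} {gamma} {zeta} {iota}
alpha gamma (9): add. Components now {kappa} {alpha,delta,gamma} {eta} {zeta} {iota}
gamma kappa (10): add. Components now {alpha,delta,gamma,kappa} {eta} {zeta} {iota}
alpha kappa (11): skip — kappa and alpha already connected.
eta kappa (13): add. Components now {alpha,delta,eta,gamma,kappa} {zeta} {iota}
delta zeta (15): add. Components now {alpha,delta,eta,gamma,kappa,zeta} {iota}
eta zeta (16): skip — eta and zeta already connected.
kappa zeta (21): skip — kappa and zeta already connected.
iota kappa (22): add. Components now {alpha,delta,eta,gamma,iota,kappa,zeta}
MST edge set: {alpha delta, alpha gamma, gamma kappa, eta kappa, delta zeta, iota kappa}.
Of the listed edges, {delta zeta, alpha gamma} are in the MST → 2.

2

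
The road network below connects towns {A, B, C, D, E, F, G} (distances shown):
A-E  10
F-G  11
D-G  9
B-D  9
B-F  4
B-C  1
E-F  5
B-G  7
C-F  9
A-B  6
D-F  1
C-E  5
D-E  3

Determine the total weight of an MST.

22

Kruskal's algorithm — process edges by increasing weight (ties by edge label):
B-C (1): add — endpoints in different components.
D-F (1): add — endpoints in different components.
D-E (3): add — endpoints in different components.
B-F (4): add — endpoints in different components.
C-E (5): skip — C and E already connected.
E-F (5): skip — E and F already connected.
A-B (6): add — endpoints in different components.
B-G (7): add — endpoints in different components.
MST edges: B-C, D-F, D-E, B-F, A-B, B-G; total weight 1+1+3+4+6+7 = 22.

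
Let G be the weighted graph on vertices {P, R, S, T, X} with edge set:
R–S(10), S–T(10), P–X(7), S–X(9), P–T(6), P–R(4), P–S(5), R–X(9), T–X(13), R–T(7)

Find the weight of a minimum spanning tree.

Grow the tree from P using Prim:
Step 1: cheapest edge leaving the tree is P–R (4); add R.
Step 2: cheapest edge leaving the tree is P–S (5); add S.
Step 3: cheapest edge leaving the tree is P–T (6); add T.
Step 4: cheapest edge leaving the tree is P–X (7); add X.
MST edges: P–R, P–S, P–T, P–X; total weight 4+5+6+7 = 22.

22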